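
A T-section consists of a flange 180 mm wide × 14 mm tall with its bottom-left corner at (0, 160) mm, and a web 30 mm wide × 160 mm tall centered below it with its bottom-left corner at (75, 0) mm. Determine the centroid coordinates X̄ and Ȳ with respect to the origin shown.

Part | A | x̄ᵢ | ȳᵢ | A·x̄ᵢ | A·ȳᵢ
web | 4800.00 | 90.00 | 80.00 | 432000.00 | 384000.00
flange | 2520.00 | 90.00 | 167.00 | 226800.00 | 420840.00
Σ | 7320.00 |  |  | 658800.00 | 804840.00
X̄ = 658800.00 / 7320.00 = 90.00 mm
Ȳ = 804840.00 / 7320.00 = 109.95 mm

X̄ = 90.00 mm, Ȳ = 109.95 mm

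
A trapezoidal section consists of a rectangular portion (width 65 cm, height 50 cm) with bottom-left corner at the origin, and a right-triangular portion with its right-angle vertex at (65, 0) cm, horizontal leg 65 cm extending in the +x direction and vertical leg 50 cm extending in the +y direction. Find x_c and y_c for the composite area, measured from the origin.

x_c = 50.56 cm, y_c = 22.22 cm

Part | A | x̄ᵢ | ȳᵢ | A·x̄ᵢ | A·ȳᵢ
rectangular portion | 3250.00 | 32.50 | 25.00 | 105625.00 | 81250.00
triangular portion | 1625.00 | 86.67 | 16.67 | 140833.33 | 27083.33
Σ | 4875.00 |  |  | 246458.33 | 108333.33
x_c = 246458.33 / 4875.00 = 50.56 cm
y_c = 108333.33 / 4875.00 = 22.22 cm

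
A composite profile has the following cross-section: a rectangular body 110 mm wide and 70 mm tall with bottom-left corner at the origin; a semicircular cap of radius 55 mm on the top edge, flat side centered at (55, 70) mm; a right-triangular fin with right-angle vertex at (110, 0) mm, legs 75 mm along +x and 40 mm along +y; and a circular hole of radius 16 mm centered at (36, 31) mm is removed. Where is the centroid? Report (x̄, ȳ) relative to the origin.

x̄ = 65.29 mm, ȳ = 53.86 mm

rectangular body: A = 110 × 70 = 7700.00, centroid at (55.00, 35.00).
semicircular top: A = ½π·55² = 4751.66, centroid at (55.00, 93.34).
triangular fin: A = ½·75·40 = 1500.00, centroid at (135.00, 13.33).
hole: A = −π·16² = -804.25, centroid at (36.00, 31.00).
ΣA = 13147.41 mm², ΣAx̄ = 858388.32 mm³, ΣAȳ = 708101.11 mm³.
x̄ = 858388.32/13147.41 = 65.29 mm; ȳ = 708101.11/13147.41 = 53.86 mm.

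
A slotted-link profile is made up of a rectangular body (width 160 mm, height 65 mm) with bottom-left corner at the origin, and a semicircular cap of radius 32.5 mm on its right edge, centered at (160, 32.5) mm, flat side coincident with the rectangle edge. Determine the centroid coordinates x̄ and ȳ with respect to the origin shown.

rectangular body: A = 160 × 65 = 10400.00, centroid at (80.00, 32.50).
semicircular end: A = ½π·32.5² = 1659.15, centroid at (173.79, 32.50).
ΣA = 12059.15 mm²
ΣAx̄ = (10400.00)(80.00) + (1659.15)(173.79) = 1120350.00 mm³
ΣAȳ = (10400.00)(32.50) + (1659.15)(32.50) = 391922.49 mm³
x̄ = 1120350.00 / 12059.15 = 92.90 mm
ȳ = 391922.49 / 12059.15 = 32.50 mm

x̄ = 92.90 mm, ȳ = 32.50 mm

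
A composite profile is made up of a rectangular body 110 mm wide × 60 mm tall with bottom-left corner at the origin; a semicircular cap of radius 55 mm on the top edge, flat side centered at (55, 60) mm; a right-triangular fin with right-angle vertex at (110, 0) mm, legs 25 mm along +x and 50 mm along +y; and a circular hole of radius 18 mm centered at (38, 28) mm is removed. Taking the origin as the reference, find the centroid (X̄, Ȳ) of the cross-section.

X̄ = 60.19 mm, Ȳ = 52.55 mm

rectangular body: A = 110 × 60 = 6600.00, centroid at (55.00, 30.00).
semicircular top: A = ½π·55² = 4751.66, centroid at (55.00, 83.34).
triangular fin: A = ½·25·50 = 625.00, centroid at (118.33, 16.67).
hole: A = −π·18² = -1017.88, centroid at (38.00, 28.00).
ΣA = 10958.78 mm²
ΣAX̄ = (6600.00)(55.00) + (4751.66)(55.00) + (625.00)(118.33) + (-1017.88)(38.00) = 659620.28 mm³
ΣAȲ = (6600.00)(30.00) + (4751.66)(83.34) + (625.00)(16.67) + (-1017.88)(28.00) = 575932.34 mm³
X̄ = 659620.28 / 10958.78 = 60.19 mm
Ȳ = 575932.34 / 10958.78 = 52.55 mm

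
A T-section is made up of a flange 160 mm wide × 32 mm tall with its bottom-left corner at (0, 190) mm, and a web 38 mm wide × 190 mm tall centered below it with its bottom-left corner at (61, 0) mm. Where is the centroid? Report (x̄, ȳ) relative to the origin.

web: A = 38 × 190 = 7220.00, centroid at (80.00, 95.00).
flange: A = 160 × 32 = 5120.00, centroid at (80.00, 206.00).
ΣA = 12340.00 mm², ΣAx̄ = 987200.00 mm³, ΣAȳ = 1740620.00 mm³.
x̄ = 987200.00/12340.00 = 80.00 mm; ȳ = 1740620.00/12340.00 = 141.06 mm.

x̄ = 80.00 mm, ȳ = 141.06 mm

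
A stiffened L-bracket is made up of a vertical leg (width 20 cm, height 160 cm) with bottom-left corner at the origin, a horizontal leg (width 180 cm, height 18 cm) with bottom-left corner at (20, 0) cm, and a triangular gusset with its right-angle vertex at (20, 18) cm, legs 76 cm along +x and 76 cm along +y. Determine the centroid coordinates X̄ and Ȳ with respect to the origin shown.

vertical leg: A = 20 × 160 = 3200.00, centroid at (10.00, 80.00).
horizontal leg: A = 180 × 18 = 3240.00, centroid at (110.00, 9.00).
gusset: A = ½·76·76 = 2888.00, centroid at (45.33, 43.33).
ΣA = 9328.00 cm², ΣAX̄ = 519322.67 cm³, ΣAȲ = 410306.67 cm³.
X̄ = 519322.67/9328.00 = 55.67 cm; Ȳ = 410306.67/9328.00 = 43.99 cm.

X̄ = 55.67 cm, Ȳ = 43.99 cm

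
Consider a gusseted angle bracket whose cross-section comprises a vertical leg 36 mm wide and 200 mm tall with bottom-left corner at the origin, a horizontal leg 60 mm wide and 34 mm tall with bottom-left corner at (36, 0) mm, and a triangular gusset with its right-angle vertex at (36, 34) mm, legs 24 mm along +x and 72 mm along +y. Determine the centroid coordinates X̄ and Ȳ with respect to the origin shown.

X̄ = 29.91 mm, Ȳ = 79.65 mm

vertical leg: A = 36 × 200 = 7200.00, centroid at (18.00, 100.00).
horizontal leg: A = 60 × 34 = 2040.00, centroid at (66.00, 17.00).
gusset: A = ½·24·72 = 864.00, centroid at (44.00, 58.00).
ΣA = 10104.00 mm², ΣAX̄ = 302256.00 mm³, ΣAȲ = 804792.00 mm³.
X̄ = 302256.00/10104.00 = 29.91 mm; Ȳ = 804792.00/10104.00 = 79.65 mm.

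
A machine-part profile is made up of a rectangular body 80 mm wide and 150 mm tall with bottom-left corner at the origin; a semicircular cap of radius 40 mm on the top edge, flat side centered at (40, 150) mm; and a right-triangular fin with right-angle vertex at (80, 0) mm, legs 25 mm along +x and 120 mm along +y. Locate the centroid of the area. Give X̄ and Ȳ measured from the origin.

rectangular body: A = 80 × 150 = 12000.00, centroid at (40.00, 75.00).
semicircular top: A = ½π·40² = 2513.27, centroid at (40.00, 166.98).
triangular fin: A = ½·25·120 = 1500.00, centroid at (88.33, 40.00).
ΣA = 16013.27 mm²
ΣAX̄ = (12000.00)(40.00) + (2513.27)(40.00) + (1500.00)(88.33) = 713030.96 mm³
ΣAȲ = (12000.00)(75.00) + (2513.27)(166.98) + (1500.00)(40.00) = 1379657.79 mm³
X̄ = 713030.96 / 16013.27 = 44.53 mm
Ȳ = 1379657.79 / 16013.27 = 86.16 mm

X̄ = 44.53 mm, Ȳ = 86.16 mm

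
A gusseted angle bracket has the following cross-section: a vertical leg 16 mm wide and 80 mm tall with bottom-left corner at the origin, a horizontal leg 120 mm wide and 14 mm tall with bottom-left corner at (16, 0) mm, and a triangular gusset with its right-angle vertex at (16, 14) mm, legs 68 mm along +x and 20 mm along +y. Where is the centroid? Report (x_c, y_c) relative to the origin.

Part | A | x̄ᵢ | ȳᵢ | A·x̄ᵢ | A·ȳᵢ
vertical leg | 1280.00 | 8.00 | 40.00 | 10240.00 | 51200.00
horizontal leg | 1680.00 | 76.00 | 7.00 | 127680.00 | 11760.00
gusset | 680.00 | 38.67 | 20.67 | 26293.33 | 14053.33
Σ | 3640.00 |  |  | 164213.33 | 77013.33
x_c = 164213.33 / 3640.00 = 45.11 mm
y_c = 77013.33 / 3640.00 = 21.16 mm

x_c = 45.11 mm, y_c = 21.16 mm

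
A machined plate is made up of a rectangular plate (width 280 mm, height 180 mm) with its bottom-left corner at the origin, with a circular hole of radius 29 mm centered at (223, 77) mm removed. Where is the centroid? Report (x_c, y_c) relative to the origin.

x_c = 135.41 mm, y_c = 90.72 mm

Part | A | x̄ᵢ | ȳᵢ | A·x̄ᵢ | A·ȳᵢ
plate | 50400.00 | 140.00 | 90.00 | 7056000.00 | 4536000.00
hole | -2642.08 | 223.00 | 77.00 | -589183.71 | -203440.12
Σ | 47757.92 |  |  | 6466816.29 | 4332559.88
x_c = 6466816.29 / 47757.92 = 135.41 mm
y_c = 4332559.88 / 47757.92 = 90.72 mm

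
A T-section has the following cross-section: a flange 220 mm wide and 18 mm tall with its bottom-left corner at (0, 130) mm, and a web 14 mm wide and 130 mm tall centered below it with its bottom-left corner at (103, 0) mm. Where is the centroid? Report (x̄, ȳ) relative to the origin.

x̄ = 110.00 mm, ȳ = 115.70 mm

Part | A | x̄ᵢ | ȳᵢ | A·x̄ᵢ | A·ȳᵢ
web | 1820.00 | 110.00 | 65.00 | 200200.00 | 118300.00
flange | 3960.00 | 110.00 | 139.00 | 435600.00 | 550440.00
Σ | 5780.00 |  |  | 635800.00 | 668740.00
x̄ = 635800.00 / 5780.00 = 110.00 mm
ȳ = 668740.00 / 5780.00 = 115.70 mm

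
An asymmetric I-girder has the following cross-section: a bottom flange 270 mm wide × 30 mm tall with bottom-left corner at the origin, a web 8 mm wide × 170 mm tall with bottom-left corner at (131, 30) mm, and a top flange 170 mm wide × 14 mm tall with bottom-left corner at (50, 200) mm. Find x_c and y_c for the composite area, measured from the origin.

Part | A | x̄ᵢ | ȳᵢ | A·x̄ᵢ | A·ȳᵢ
bottom flange | 8100.00 | 135.00 | 15.00 | 1093500.00 | 121500.00
web | 1360.00 | 135.00 | 115.00 | 183600.00 | 156400.00
top flange | 2380.00 | 135.00 | 207.00 | 321300.00 | 492660.00
Σ | 11840.00 |  |  | 1598400.00 | 770560.00
x_c = 1598400.00 / 11840.00 = 135.00 mm
y_c = 770560.00 / 11840.00 = 65.08 mm

x_c = 135.00 mm, y_c = 65.08 mm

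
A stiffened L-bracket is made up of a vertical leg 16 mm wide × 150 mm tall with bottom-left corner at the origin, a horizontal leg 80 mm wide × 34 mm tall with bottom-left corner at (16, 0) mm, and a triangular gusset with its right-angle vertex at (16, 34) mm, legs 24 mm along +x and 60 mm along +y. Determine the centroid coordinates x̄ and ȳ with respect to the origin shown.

x̄ = 32.33 mm, ȳ = 45.40 mm

Part | A | x̄ᵢ | ȳᵢ | A·x̄ᵢ | A·ȳᵢ
vertical leg | 2400.00 | 8.00 | 75.00 | 19200.00 | 180000.00
horizontal leg | 2720.00 | 56.00 | 17.00 | 152320.00 | 46240.00
gusset | 720.00 | 24.00 | 54.00 | 17280.00 | 38880.00
Σ | 5840.00 |  |  | 188800.00 | 265120.00
x̄ = 188800.00 / 5840.00 = 32.33 mm
ȳ = 265120.00 / 5840.00 = 45.40 mm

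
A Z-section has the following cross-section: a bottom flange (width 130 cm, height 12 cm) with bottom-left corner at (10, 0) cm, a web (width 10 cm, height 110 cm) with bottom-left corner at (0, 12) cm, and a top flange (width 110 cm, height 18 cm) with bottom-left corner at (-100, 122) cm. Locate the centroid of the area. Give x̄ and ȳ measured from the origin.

bottom flange: A = 130 × 12 = 1560.00, centroid at (75.00, 6.00).
web: A = 10 × 110 = 1100.00, centroid at (5.00, 67.00).
top flange: A = 110 × 18 = 1980.00, centroid at (-45.00, 131.00).
ΣA = 4640.00 cm², ΣAx̄ = 33400.00 cm³, ΣAȳ = 342440.00 cm³.
x̄ = 33400.00/4640.00 = 7.20 cm; ȳ = 342440.00/4640.00 = 73.80 cm.

x̄ = 7.20 cm, ȳ = 73.80 cm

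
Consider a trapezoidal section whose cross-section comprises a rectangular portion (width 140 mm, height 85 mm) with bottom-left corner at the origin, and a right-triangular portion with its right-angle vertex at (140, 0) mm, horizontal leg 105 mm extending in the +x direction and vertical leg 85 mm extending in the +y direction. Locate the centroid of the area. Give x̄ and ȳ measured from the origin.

rectangular portion: A = 140 × 85 = 11900.00, centroid at (70.00, 42.50).
triangular portion: A = ½·105·85 = 4462.50, centroid at (175.00, 28.33).
ΣA = 16362.50 mm²
ΣAx̄ = (11900.00)(70.00) + (4462.50)(175.00) = 1613937.50 mm³
ΣAȳ = (11900.00)(42.50) + (4462.50)(28.33) = 632187.50 mm³
x̄ = 1613937.50 / 16362.50 = 98.64 mm
ȳ = 632187.50 / 16362.50 = 38.64 mm

x̄ = 98.64 mm, ȳ = 38.64 mm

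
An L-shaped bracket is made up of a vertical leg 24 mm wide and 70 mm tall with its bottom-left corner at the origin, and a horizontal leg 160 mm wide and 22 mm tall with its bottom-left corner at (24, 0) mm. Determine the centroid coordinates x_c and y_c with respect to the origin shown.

vertical leg: A = 24 × 70 = 1680.00, centroid at (12.00, 35.00).
horizontal leg: A = 160 × 22 = 3520.00, centroid at (104.00, 11.00).
ΣA = 5200.00 mm²
ΣAx_c = (1680.00)(12.00) + (3520.00)(104.00) = 386240.00 mm³
ΣAy_c = (1680.00)(35.00) + (3520.00)(11.00) = 97520.00 mm³
x_c = 386240.00 / 5200.00 = 74.28 mm
y_c = 97520.00 / 5200.00 = 18.75 mm

x_c = 74.28 mm, y_c = 18.75 mm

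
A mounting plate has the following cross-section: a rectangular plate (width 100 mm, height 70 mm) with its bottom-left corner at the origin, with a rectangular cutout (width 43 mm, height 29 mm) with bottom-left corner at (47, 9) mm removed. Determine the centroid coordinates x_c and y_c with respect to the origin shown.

plate: A = 100 × 70 = 7000.00, centroid at (50.00, 35.00).
hole: A = −(43 × 29) = -1247.00, centroid at (68.50, 23.50).
ΣA = 5753.00 mm²
ΣAx_c = (7000.00)(50.00) + (-1247.00)(68.50) = 264580.50 mm³
ΣAy_c = (7000.00)(35.00) + (-1247.00)(23.50) = 215695.50 mm³
x_c = 264580.50 / 5753.00 = 45.99 mm
y_c = 215695.50 / 5753.00 = 37.49 mm

x_c = 45.99 mm, y_c = 37.49 mm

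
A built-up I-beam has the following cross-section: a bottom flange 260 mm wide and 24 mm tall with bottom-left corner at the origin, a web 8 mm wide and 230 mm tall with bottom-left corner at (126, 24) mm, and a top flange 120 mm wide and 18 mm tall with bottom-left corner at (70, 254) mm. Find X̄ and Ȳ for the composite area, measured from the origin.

bottom flange: A = 260 × 24 = 6240.00, centroid at (130.00, 12.00).
web: A = 8 × 230 = 1840.00, centroid at (130.00, 139.00).
top flange: A = 120 × 18 = 2160.00, centroid at (130.00, 263.00).
ΣA = 10240.00 mm², ΣAX̄ = 1331200.00 mm³, ΣAȲ = 898720.00 mm³.
X̄ = 1331200.00/10240.00 = 130.00 mm; Ȳ = 898720.00/10240.00 = 87.77 mm.

X̄ = 130.00 mm, Ȳ = 87.77 mm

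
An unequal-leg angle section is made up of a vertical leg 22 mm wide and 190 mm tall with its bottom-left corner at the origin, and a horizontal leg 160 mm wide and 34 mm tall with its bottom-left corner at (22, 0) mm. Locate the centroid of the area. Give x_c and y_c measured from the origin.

x_c = 62.46 mm, y_c = 50.89 mm

vertical leg: A = 22 × 190 = 4180.00, centroid at (11.00, 95.00).
horizontal leg: A = 160 × 34 = 5440.00, centroid at (102.00, 17.00).
ΣA = 9620.00 mm²
ΣAx_c = (4180.00)(11.00) + (5440.00)(102.00) = 600860.00 mm³
ΣAy_c = (4180.00)(95.00) + (5440.00)(17.00) = 489580.00 mm³
x_c = 600860.00 / 9620.00 = 62.46 mm
y_c = 489580.00 / 9620.00 = 50.89 mm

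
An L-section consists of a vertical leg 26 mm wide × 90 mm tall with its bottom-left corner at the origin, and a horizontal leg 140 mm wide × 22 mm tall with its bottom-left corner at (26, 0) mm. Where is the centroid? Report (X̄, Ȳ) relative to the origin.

X̄ = 60.17 mm, Ȳ = 25.68 mm

vertical leg: A = 26 × 90 = 2340.00, centroid at (13.00, 45.00).
horizontal leg: A = 140 × 22 = 3080.00, centroid at (96.00, 11.00).
ΣA = 5420.00 mm²
ΣAX̄ = (2340.00)(13.00) + (3080.00)(96.00) = 326100.00 mm³
ΣAȲ = (2340.00)(45.00) + (3080.00)(11.00) = 139180.00 mm³
X̄ = 326100.00 / 5420.00 = 60.17 mm
Ȳ = 139180.00 / 5420.00 = 25.68 mm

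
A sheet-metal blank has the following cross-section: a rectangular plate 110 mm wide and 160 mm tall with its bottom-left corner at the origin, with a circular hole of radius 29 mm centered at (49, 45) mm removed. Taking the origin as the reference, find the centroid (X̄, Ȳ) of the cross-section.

plate: A = 110 × 160 = 17600.00, centroid at (55.00, 80.00).
hole: A = −π·29² = -2642.08, centroid at (49.00, 45.00).
ΣA = 14957.92 mm²
ΣAX̄ = (17600.00)(55.00) + (-2642.08)(49.00) = 838538.11 mm³
ΣAȲ = (17600.00)(80.00) + (-2642.08)(45.00) = 1289106.43 mm³
X̄ = 838538.11 / 14957.92 = 56.06 mm
Ȳ = 1289106.43 / 14957.92 = 86.18 mm

X̄ = 56.06 mm, Ȳ = 86.18 mm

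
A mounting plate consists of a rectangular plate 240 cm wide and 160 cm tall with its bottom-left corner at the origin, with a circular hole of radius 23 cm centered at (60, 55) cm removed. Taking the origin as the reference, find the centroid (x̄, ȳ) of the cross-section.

x̄ = 122.71 cm, ȳ = 81.13 cm

Part | A | x̄ᵢ | ȳᵢ | A·x̄ᵢ | A·ȳᵢ
plate | 38400.00 | 120.00 | 80.00 | 4608000.00 | 3072000.00
hole | -1661.90 | 60.00 | 55.00 | -99714.15 | -91404.64
Σ | 36738.10 |  |  | 4508285.85 | 2980595.36
x̄ = 4508285.85 / 36738.10 = 122.71 cm
ȳ = 2980595.36 / 36738.10 = 81.13 cm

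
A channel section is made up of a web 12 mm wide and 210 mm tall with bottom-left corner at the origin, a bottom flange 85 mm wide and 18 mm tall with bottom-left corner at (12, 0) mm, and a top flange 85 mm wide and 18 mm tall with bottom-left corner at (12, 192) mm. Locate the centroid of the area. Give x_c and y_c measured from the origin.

web: A = 12 × 210 = 2520.00, centroid at (6.00, 105.00).
bottom flange: A = 85 × 18 = 1530.00, centroid at (54.50, 9.00).
top flange: A = 85 × 18 = 1530.00, centroid at (54.50, 201.00).
ΣA = 5580.00 mm²
ΣAx_c = (2520.00)(6.00) + (1530.00)(54.50) + (1530.00)(54.50) = 181890.00 mm³
ΣAy_c = (2520.00)(105.00) + (1530.00)(9.00) + (1530.00)(201.00) = 585900.00 mm³
x_c = 181890.00 / 5580.00 = 32.60 mm
y_c = 585900.00 / 5580.00 = 105.00 mm

x_c = 32.60 mm, y_c = 105.00 mm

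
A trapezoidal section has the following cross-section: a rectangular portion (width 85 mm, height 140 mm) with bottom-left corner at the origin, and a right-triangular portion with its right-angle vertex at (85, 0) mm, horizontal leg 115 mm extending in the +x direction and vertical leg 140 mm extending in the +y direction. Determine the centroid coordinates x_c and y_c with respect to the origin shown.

x_c = 75.12 mm, y_c = 60.58 mm

rectangular portion: A = 85 × 140 = 11900.00, centroid at (42.50, 70.00).
triangular portion: A = ½·115·140 = 8050.00, centroid at (123.33, 46.67).
ΣA = 19950.00 mm², ΣAx_c = 1498583.33 mm³, ΣAy_c = 1208666.67 mm³.
x_c = 1498583.33/19950.00 = 75.12 mm; y_c = 1208666.67/19950.00 = 60.58 mm.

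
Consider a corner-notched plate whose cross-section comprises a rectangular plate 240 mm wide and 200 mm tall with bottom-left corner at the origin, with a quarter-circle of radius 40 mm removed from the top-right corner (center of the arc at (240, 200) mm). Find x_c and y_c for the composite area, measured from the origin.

plate: A = 240 × 200 = 48000.00, centroid at (120.00, 100.00).
removed quarter-circle: A = −¼π·40² = -1256.64, centroid at (223.02, 183.02).
ΣA = 46743.36 mm²
ΣAx_c = (48000.00)(120.00) + (-1256.64)(223.02) = 5479740.44 mm³
ΣAy_c = (48000.00)(100.00) + (-1256.64)(183.02) = 4570005.92 mm³
x_c = 5479740.44 / 46743.36 = 117.23 mm
y_c = 4570005.92 / 46743.36 = 97.77 mm

x_c = 117.23 mm, y_c = 97.77 mm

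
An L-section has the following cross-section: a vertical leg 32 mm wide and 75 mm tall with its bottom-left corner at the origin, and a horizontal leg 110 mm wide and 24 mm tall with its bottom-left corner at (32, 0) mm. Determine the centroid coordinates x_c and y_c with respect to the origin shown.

vertical leg: A = 32 × 75 = 2400.00, centroid at (16.00, 37.50).
horizontal leg: A = 110 × 24 = 2640.00, centroid at (87.00, 12.00).
ΣA = 5040.00 mm², ΣAx_c = 268080.00 mm³, ΣAy_c = 121680.00 mm³.
x_c = 268080.00/5040.00 = 53.19 mm; y_c = 121680.00/5040.00 = 24.14 mm.

x_c = 53.19 mm, y_c = 24.14 mm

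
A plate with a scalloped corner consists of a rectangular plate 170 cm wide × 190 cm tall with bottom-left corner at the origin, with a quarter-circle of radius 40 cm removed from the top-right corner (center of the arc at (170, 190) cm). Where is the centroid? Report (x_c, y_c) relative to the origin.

plate: A = 170 × 190 = 32300.00, centroid at (85.00, 95.00).
removed quarter-circle: A = −¼π·40² = -1256.64, centroid at (153.02, 173.02).
ΣA = 31043.36 cm²
ΣAx_c = (32300.00)(85.00) + (-1256.64)(153.02) = 2553205.03 cm³
ΣAy_c = (32300.00)(95.00) + (-1256.64)(173.02) = 2851072.29 cm³
x_c = 2553205.03 / 31043.36 = 82.25 cm
y_c = 2851072.29 / 31043.36 = 91.84 cm

x_c = 82.25 cm, y_c = 91.84 cm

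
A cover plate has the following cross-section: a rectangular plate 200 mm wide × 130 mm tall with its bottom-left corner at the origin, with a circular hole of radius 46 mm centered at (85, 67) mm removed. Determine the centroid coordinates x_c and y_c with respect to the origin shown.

x_c = 105.15 mm, y_c = 64.31 mm

Part | A | x̄ᵢ | ȳᵢ | A·x̄ᵢ | A·ȳᵢ
plate | 26000.00 | 100.00 | 65.00 | 2600000.00 | 1690000.00
hole | -6647.61 | 85.00 | 67.00 | -565046.85 | -445389.87
Σ | 19352.39 |  |  | 2034953.15 | 1244610.13
x_c = 2034953.15 / 19352.39 = 105.15 mm
y_c = 1244610.13 / 19352.39 = 64.31 mm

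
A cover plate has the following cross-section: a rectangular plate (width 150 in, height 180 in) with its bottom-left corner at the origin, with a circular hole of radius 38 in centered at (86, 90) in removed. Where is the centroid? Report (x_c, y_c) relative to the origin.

x_c = 72.78 in, y_c = 90.00 in

Part | A | x̄ᵢ | ȳᵢ | A·x̄ᵢ | A·ȳᵢ
plate | 27000.00 | 75.00 | 90.00 | 2025000.00 | 2430000.00
hole | -4536.46 | 86.00 | 90.00 | -390135.54 | -408281.38
Σ | 22463.54 |  |  | 1634864.46 | 2021718.62
x_c = 1634864.46 / 22463.54 = 72.78 in
y_c = 2021718.62 / 22463.54 = 90.00 in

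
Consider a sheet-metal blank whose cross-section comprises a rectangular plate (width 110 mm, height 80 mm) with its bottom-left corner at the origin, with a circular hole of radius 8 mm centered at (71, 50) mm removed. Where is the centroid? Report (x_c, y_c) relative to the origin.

x_c = 54.63 mm, y_c = 39.77 mm

Part | A | x̄ᵢ | ȳᵢ | A·x̄ᵢ | A·ȳᵢ
plate | 8800.00 | 55.00 | 40.00 | 484000.00 | 352000.00
hole | -201.06 | 71.00 | 50.00 | -14275.40 | -10053.10
Σ | 8598.94 |  |  | 469724.60 | 341946.90
x_c = 469724.60 / 8598.94 = 54.63 mm
y_c = 341946.90 / 8598.94 = 39.77 mm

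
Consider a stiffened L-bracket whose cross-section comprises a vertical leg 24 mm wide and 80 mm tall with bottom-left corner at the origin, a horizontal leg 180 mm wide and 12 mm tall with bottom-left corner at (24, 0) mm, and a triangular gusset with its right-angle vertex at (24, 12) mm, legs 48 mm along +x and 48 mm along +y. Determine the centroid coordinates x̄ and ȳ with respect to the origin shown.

vertical leg: A = 24 × 80 = 1920.00, centroid at (12.00, 40.00).
horizontal leg: A = 180 × 12 = 2160.00, centroid at (114.00, 6.00).
gusset: A = ½·48·48 = 1152.00, centroid at (40.00, 28.00).
ΣA = 5232.00 mm², ΣAx̄ = 315360.00 mm³, ΣAȳ = 122016.00 mm³.
x̄ = 315360.00/5232.00 = 60.28 mm; ȳ = 122016.00/5232.00 = 23.32 mm.

x̄ = 60.28 mm, ȳ = 23.32 mm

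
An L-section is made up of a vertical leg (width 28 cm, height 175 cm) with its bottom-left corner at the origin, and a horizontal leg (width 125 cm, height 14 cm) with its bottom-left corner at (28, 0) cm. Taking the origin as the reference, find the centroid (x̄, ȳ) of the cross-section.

x̄ = 34.13 cm, ȳ = 66.32 cm

Part | A | x̄ᵢ | ȳᵢ | A·x̄ᵢ | A·ȳᵢ
vertical leg | 4900.00 | 14.00 | 87.50 | 68600.00 | 428750.00
horizontal leg | 1750.00 | 90.50 | 7.00 | 158375.00 | 12250.00
Σ | 6650.00 |  |  | 226975.00 | 441000.00
x̄ = 226975.00 / 6650.00 = 34.13 cm
ȳ = 441000.00 / 6650.00 = 66.32 cm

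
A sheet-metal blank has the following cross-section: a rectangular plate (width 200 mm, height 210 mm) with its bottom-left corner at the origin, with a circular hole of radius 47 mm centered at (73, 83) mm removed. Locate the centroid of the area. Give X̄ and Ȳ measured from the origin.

plate: A = 200 × 210 = 42000.00, centroid at (100.00, 105.00).
hole: A = −π·47² = -6939.78, centroid at (73.00, 83.00).
ΣA = 35060.22 mm²
ΣAX̄ = (42000.00)(100.00) + (-6939.78)(73.00) = 3693396.19 mm³
ΣAȲ = (42000.00)(105.00) + (-6939.78)(83.00) = 3833998.41 mm³
X̄ = 3693396.19 / 35060.22 = 105.34 mm
Ȳ = 3833998.41 / 35060.22 = 109.35 mm

X̄ = 105.34 mm, Ȳ = 109.35 mm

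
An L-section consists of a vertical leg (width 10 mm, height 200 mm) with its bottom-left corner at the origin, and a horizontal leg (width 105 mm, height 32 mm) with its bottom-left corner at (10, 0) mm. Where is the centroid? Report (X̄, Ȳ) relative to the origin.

vertical leg: A = 10 × 200 = 2000.00, centroid at (5.00, 100.00).
horizontal leg: A = 105 × 32 = 3360.00, centroid at (62.50, 16.00).
ΣA = 5360.00 mm²
ΣAX̄ = (2000.00)(5.00) + (3360.00)(62.50) = 220000.00 mm³
ΣAȲ = (2000.00)(100.00) + (3360.00)(16.00) = 253760.00 mm³
X̄ = 220000.00 / 5360.00 = 41.04 mm
Ȳ = 253760.00 / 5360.00 = 47.34 mm

X̄ = 41.04 mm, Ȳ = 47.34 mm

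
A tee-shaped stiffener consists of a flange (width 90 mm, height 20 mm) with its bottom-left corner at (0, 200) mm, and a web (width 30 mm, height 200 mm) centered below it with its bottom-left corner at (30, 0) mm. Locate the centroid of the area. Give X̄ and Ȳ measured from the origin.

X̄ = 45.00 mm, Ȳ = 125.38 mm

Part | A | x̄ᵢ | ȳᵢ | A·x̄ᵢ | A·ȳᵢ
web | 6000.00 | 45.00 | 100.00 | 270000.00 | 600000.00
flange | 1800.00 | 45.00 | 210.00 | 81000.00 | 378000.00
Σ | 7800.00 |  |  | 351000.00 | 978000.00
X̄ = 351000.00 / 7800.00 = 45.00 mm
Ȳ = 978000.00 / 7800.00 = 125.38 mm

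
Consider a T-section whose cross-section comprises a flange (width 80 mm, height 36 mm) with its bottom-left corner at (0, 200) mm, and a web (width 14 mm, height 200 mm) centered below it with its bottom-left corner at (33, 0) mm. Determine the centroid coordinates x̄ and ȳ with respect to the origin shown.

x̄ = 40.00 mm, ȳ = 159.83 mm

web: A = 14 × 200 = 2800.00, centroid at (40.00, 100.00).
flange: A = 80 × 36 = 2880.00, centroid at (40.00, 218.00).
ΣA = 5680.00 mm², ΣAx̄ = 227200.00 mm³, ΣAȳ = 907840.00 mm³.
x̄ = 227200.00/5680.00 = 40.00 mm; ȳ = 907840.00/5680.00 = 159.83 mm.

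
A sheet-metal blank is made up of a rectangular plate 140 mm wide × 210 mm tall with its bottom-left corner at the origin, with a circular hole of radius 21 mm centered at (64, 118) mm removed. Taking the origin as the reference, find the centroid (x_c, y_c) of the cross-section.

plate: A = 140 × 210 = 29400.00, centroid at (70.00, 105.00).
hole: A = −π·21² = -1385.44, centroid at (64.00, 118.00).
ΣA = 28014.56 mm²
ΣAx_c = (29400.00)(70.00) + (-1385.44)(64.00) = 1969331.69 mm³
ΣAy_c = (29400.00)(105.00) + (-1385.44)(118.00) = 2923517.80 mm³
x_c = 1969331.69 / 28014.56 = 70.30 mm
y_c = 2923517.80 / 28014.56 = 104.36 mm

x_c = 70.30 mm, y_c = 104.36 mm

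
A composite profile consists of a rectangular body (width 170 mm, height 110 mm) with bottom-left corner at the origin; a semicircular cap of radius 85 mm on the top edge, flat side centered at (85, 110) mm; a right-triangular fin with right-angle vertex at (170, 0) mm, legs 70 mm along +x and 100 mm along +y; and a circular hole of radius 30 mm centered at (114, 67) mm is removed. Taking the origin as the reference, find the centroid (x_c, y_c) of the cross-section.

rectangular body: A = 170 × 110 = 18700.00, centroid at (85.00, 55.00).
semicircular top: A = ½π·85² = 11349.00, centroid at (85.00, 146.08).
triangular fin: A = ½·70·100 = 3500.00, centroid at (193.33, 33.33).
hole: A = −π·30² = -2827.43, centroid at (114.00, 67.00).
ΣA = 30721.57 mm², ΣAx_c = 2908504.55 mm³, ΣAy_c = 2613535.68 mm³.
x_c = 2908504.55/30721.57 = 94.67 mm; y_c = 2613535.68/30721.57 = 85.07 mm.

x_c = 94.67 mm, y_c = 85.07 mm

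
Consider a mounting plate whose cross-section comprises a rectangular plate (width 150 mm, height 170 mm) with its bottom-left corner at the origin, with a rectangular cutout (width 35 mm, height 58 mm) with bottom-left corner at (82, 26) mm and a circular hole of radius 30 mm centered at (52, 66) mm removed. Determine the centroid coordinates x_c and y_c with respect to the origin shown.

x_c = 75.74 mm, y_c = 90.55 mm

plate: A = 150 × 170 = 25500.00, centroid at (75.00, 85.00).
hole 1: A = −(35 × 58) = -2030.00, centroid at (99.50, 55.00).
hole 2: A = −π·30² = -2827.43, centroid at (52.00, 66.00).
ΣA = 20642.57 mm²
ΣAx_c = (25500.00)(75.00) + (-2030.00)(99.50) + (-2827.43)(52.00) = 1563488.46 mm³
ΣAy_c = (25500.00)(85.00) + (-2030.00)(55.00) + (-2827.43)(66.00) = 1869239.40 mm³
x_c = 1563488.46 / 20642.57 = 75.74 mm
y_c = 1869239.40 / 20642.57 = 90.55 mm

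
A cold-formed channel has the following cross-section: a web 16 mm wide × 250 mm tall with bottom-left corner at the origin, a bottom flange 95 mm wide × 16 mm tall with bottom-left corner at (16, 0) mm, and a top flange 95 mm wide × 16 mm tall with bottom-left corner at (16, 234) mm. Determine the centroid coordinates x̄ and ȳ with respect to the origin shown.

web: A = 16 × 250 = 4000.00, centroid at (8.00, 125.00).
bottom flange: A = 95 × 16 = 1520.00, centroid at (63.50, 8.00).
top flange: A = 95 × 16 = 1520.00, centroid at (63.50, 242.00).
ΣA = 7040.00 mm², ΣAx̄ = 225040.00 mm³, ΣAȳ = 880000.00 mm³.
x̄ = 225040.00/7040.00 = 31.97 mm; ȳ = 880000.00/7040.00 = 125.00 mm.

x̄ = 31.97 mm, ȳ = 125.00 mm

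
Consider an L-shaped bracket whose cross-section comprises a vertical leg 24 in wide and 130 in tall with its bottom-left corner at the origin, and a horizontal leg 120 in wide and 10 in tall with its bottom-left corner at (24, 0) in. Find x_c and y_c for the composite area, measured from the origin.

x_c = 32.00 in, y_c = 48.33 in

vertical leg: A = 24 × 130 = 3120.00, centroid at (12.00, 65.00).
horizontal leg: A = 120 × 10 = 1200.00, centroid at (84.00, 5.00).
ΣA = 4320.00 in²
ΣAx_c = (3120.00)(12.00) + (1200.00)(84.00) = 138240.00 in³
ΣAy_c = (3120.00)(65.00) + (1200.00)(5.00) = 208800.00 in³
x_c = 138240.00 / 4320.00 = 32.00 in
y_c = 208800.00 / 4320.00 = 48.33 in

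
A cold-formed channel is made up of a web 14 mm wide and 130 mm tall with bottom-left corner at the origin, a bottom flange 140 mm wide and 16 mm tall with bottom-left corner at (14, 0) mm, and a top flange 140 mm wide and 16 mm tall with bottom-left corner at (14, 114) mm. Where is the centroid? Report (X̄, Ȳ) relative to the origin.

X̄ = 61.76 mm, Ȳ = 65.00 mm

Part | A | x̄ᵢ | ȳᵢ | A·x̄ᵢ | A·ȳᵢ
web | 1820.00 | 7.00 | 65.00 | 12740.00 | 118300.00
bottom flange | 2240.00 | 84.00 | 8.00 | 188160.00 | 17920.00
top flange | 2240.00 | 84.00 | 122.00 | 188160.00 | 273280.00
Σ | 6300.00 |  |  | 389060.00 | 409500.00
X̄ = 389060.00 / 6300.00 = 61.76 mm
Ȳ = 409500.00 / 6300.00 = 65.00 mm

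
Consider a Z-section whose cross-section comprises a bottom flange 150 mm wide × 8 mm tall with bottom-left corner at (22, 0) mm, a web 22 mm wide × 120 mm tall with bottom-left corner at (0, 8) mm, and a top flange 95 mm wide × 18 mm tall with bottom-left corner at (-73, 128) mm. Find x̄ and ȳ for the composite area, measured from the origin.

x̄ = 18.35 mm, ȳ = 75.42 mm

bottom flange: A = 150 × 8 = 1200.00, centroid at (97.00, 4.00).
web: A = 22 × 120 = 2640.00, centroid at (11.00, 68.00).
top flange: A = 95 × 18 = 1710.00, centroid at (-25.50, 137.00).
ΣA = 5550.00 mm², ΣAx̄ = 101835.00 mm³, ΣAȳ = 418590.00 mm³.
x̄ = 101835.00/5550.00 = 18.35 mm; ȳ = 418590.00/5550.00 = 75.42 mm.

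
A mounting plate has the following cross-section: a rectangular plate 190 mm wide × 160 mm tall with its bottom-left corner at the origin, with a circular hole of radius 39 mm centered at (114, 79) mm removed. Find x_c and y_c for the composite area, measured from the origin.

x_c = 91.46 mm, y_c = 80.19 mm

Part | A | x̄ᵢ | ȳᵢ | A·x̄ᵢ | A·ȳᵢ
plate | 30400.00 | 95.00 | 80.00 | 2888000.00 | 2432000.00
hole | -4778.36 | 114.00 | 79.00 | -544733.32 | -377490.63
Σ | 25621.64 |  |  | 2343266.68 | 2054509.37
x_c = 2343266.68 / 25621.64 = 91.46 mm
y_c = 2054509.37 / 25621.64 = 80.19 mm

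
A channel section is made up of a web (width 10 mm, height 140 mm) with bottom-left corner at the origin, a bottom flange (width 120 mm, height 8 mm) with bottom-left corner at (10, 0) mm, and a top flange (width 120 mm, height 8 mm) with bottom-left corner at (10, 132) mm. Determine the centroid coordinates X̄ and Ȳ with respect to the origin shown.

X̄ = 42.59 mm, Ȳ = 70.00 mm

Part | A | x̄ᵢ | ȳᵢ | A·x̄ᵢ | A·ȳᵢ
web | 1400.00 | 5.00 | 70.00 | 7000.00 | 98000.00
bottom flange | 960.00 | 70.00 | 4.00 | 67200.00 | 3840.00
top flange | 960.00 | 70.00 | 136.00 | 67200.00 | 130560.00
Σ | 3320.00 |  |  | 141400.00 | 232400.00
X̄ = 141400.00 / 3320.00 = 42.59 mm
Ȳ = 232400.00 / 3320.00 = 70.00 mm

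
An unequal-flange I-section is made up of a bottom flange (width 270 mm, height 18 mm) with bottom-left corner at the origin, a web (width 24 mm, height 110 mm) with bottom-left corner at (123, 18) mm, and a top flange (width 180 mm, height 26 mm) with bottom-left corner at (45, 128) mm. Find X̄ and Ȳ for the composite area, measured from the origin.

bottom flange: A = 270 × 18 = 4860.00, centroid at (135.00, 9.00).
web: A = 24 × 110 = 2640.00, centroid at (135.00, 73.00).
top flange: A = 180 × 26 = 4680.00, centroid at (135.00, 141.00).
ΣA = 12180.00 mm²
ΣAX̄ = (4860.00)(135.00) + (2640.00)(135.00) + (4680.00)(135.00) = 1644300.00 mm³
ΣAȲ = (4860.00)(9.00) + (2640.00)(73.00) + (4680.00)(141.00) = 896340.00 mm³
X̄ = 1644300.00 / 12180.00 = 135.00 mm
Ȳ = 896340.00 / 12180.00 = 73.59 mm

X̄ = 135.00 mm, Ȳ = 73.59 mm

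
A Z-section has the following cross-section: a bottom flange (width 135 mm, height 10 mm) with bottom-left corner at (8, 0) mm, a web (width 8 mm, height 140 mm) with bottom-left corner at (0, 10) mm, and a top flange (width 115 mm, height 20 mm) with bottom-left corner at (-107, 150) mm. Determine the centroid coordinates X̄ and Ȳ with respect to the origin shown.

Part | A | x̄ᵢ | ȳᵢ | A·x̄ᵢ | A·ȳᵢ
bottom flange | 1350.00 | 75.50 | 5.00 | 101925.00 | 6750.00
web | 1120.00 | 4.00 | 80.00 | 4480.00 | 89600.00
top flange | 2300.00 | -49.50 | 160.00 | -113850.00 | 368000.00
Σ | 4770.00 |  |  | -7445.00 | 464350.00
X̄ = -7445.00 / 4770.00 = -1.56 mm
Ȳ = 464350.00 / 4770.00 = 97.35 mm

X̄ = -1.56 mm, Ȳ = 97.35 mm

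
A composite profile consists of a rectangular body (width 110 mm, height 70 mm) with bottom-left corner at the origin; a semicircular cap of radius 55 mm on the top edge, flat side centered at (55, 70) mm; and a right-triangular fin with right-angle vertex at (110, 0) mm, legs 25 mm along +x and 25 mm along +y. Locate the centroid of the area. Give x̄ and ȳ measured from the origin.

x̄ = 56.55 mm, ȳ = 56.07 mm

rectangular body: A = 110 × 70 = 7700.00, centroid at (55.00, 35.00).
semicircular top: A = ½π·55² = 4751.66, centroid at (55.00, 93.34).
triangular fin: A = ½·25·25 = 312.50, centroid at (118.33, 8.33).
ΣA = 12764.16 mm², ΣAx̄ = 721820.41 mm³, ΣAȳ = 715636.96 mm³.
x̄ = 721820.41/12764.16 = 56.55 mm; ȳ = 715636.96/12764.16 = 56.07 mm.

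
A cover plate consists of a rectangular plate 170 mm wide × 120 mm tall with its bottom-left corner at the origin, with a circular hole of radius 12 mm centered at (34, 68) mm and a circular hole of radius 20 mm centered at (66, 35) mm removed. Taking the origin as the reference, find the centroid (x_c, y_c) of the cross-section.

x_c = 87.51 mm, y_c = 61.49 mm

plate: A = 170 × 120 = 20400.00, centroid at (85.00, 60.00).
hole 1: A = −π·12² = -452.39, centroid at (34.00, 68.00).
hole 2: A = −π·20² = -1256.64, centroid at (66.00, 35.00).
ΣA = 18690.97 mm²
ΣAx_c = (20400.00)(85.00) + (-452.39)(34.00) + (-1256.64)(66.00) = 1635680.72 mm³
ΣAy_c = (20400.00)(60.00) + (-452.39)(68.00) + (-1256.64)(35.00) = 1149255.23 mm³
x_c = 1635680.72 / 18690.97 = 87.51 mm
y_c = 1149255.23 / 18690.97 = 61.49 mm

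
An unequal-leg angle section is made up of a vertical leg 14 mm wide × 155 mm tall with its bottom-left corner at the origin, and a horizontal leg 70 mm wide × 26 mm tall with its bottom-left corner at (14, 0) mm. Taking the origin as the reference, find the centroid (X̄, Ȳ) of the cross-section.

vertical leg: A = 14 × 155 = 2170.00, centroid at (7.00, 77.50).
horizontal leg: A = 70 × 26 = 1820.00, centroid at (49.00, 13.00).
ΣA = 3990.00 mm², ΣAX̄ = 104370.00 mm³, ΣAȲ = 191835.00 mm³.
X̄ = 104370.00/3990.00 = 26.16 mm; Ȳ = 191835.00/3990.00 = 48.08 mm.

X̄ = 26.16 mm, Ȳ = 48.08 mm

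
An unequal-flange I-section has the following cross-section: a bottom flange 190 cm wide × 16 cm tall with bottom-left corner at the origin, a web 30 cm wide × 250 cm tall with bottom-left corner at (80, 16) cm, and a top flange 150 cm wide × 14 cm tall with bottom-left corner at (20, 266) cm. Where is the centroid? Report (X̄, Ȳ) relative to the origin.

X̄ = 95.00 cm, Ȳ = 130.94 cm

bottom flange: A = 190 × 16 = 3040.00, centroid at (95.00, 8.00).
web: A = 30 × 250 = 7500.00, centroid at (95.00, 141.00).
top flange: A = 150 × 14 = 2100.00, centroid at (95.00, 273.00).
ΣA = 12640.00 cm²
ΣAX̄ = (3040.00)(95.00) + (7500.00)(95.00) + (2100.00)(95.00) = 1200800.00 cm³
ΣAȲ = (3040.00)(8.00) + (7500.00)(141.00) + (2100.00)(273.00) = 1655120.00 cm³
X̄ = 1200800.00 / 12640.00 = 95.00 cm
Ȳ = 1655120.00 / 12640.00 = 130.94 cm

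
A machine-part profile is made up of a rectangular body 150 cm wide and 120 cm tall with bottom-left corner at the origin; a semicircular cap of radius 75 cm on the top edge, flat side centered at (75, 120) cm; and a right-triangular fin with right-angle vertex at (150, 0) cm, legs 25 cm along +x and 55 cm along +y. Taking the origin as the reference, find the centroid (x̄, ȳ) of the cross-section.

x̄ = 77.08 cm, ȳ = 88.44 cm

rectangular body: A = 150 × 120 = 18000.00, centroid at (75.00, 60.00).
semicircular top: A = ½π·75² = 8835.73, centroid at (75.00, 151.83).
triangular fin: A = ½·25·55 = 687.50, centroid at (158.33, 18.33).
ΣA = 27523.23 cm², ΣAx̄ = 2121533.87 cm³, ΣAȳ = 2434141.69 cm³.
x̄ = 2121533.87/27523.23 = 77.08 cm; ȳ = 2434141.69/27523.23 = 88.44 cm.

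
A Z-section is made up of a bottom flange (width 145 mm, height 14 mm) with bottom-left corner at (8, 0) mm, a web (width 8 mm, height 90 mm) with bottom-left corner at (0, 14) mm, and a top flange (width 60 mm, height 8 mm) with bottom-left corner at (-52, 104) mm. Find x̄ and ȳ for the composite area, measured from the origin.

x̄ = 48.22 mm, ȳ = 33.60 mm

bottom flange: A = 145 × 14 = 2030.00, centroid at (80.50, 7.00).
web: A = 8 × 90 = 720.00, centroid at (4.00, 59.00).
top flange: A = 60 × 8 = 480.00, centroid at (-22.00, 108.00).
ΣA = 3230.00 mm²
ΣAx̄ = (2030.00)(80.50) + (720.00)(4.00) + (480.00)(-22.00) = 155735.00 mm³
ΣAȳ = (2030.00)(7.00) + (720.00)(59.00) + (480.00)(108.00) = 108530.00 mm³
x̄ = 155735.00 / 3230.00 = 48.22 mm
ȳ = 108530.00 / 3230.00 = 33.60 mm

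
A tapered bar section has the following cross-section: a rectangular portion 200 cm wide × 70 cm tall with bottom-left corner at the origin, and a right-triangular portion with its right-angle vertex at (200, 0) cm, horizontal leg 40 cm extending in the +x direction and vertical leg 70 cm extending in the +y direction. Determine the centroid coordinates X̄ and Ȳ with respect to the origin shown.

rectangular portion: A = 200 × 70 = 14000.00, centroid at (100.00, 35.00).
triangular portion: A = ½·40·70 = 1400.00, centroid at (213.33, 23.33).
ΣA = 15400.00 cm², ΣAX̄ = 1698666.67 cm³, ΣAȲ = 522666.67 cm³.
X̄ = 1698666.67/15400.00 = 110.30 cm; Ȳ = 522666.67/15400.00 = 33.94 cm.

X̄ = 110.30 cm, Ȳ = 33.94 cm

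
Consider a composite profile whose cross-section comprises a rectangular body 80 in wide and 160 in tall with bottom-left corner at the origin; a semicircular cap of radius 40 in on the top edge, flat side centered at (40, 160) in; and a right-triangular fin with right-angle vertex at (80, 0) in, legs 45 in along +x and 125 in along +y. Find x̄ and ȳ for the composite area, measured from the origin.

rectangular body: A = 80 × 160 = 12800.00, centroid at (40.00, 80.00).
semicircular top: A = ½π·40² = 2513.27, centroid at (40.00, 176.98).
triangular fin: A = ½·45·125 = 2812.50, centroid at (95.00, 41.67).
ΣA = 18125.77 in², ΣAx̄ = 879718.46 in³, ΣAȳ = 1585978.03 in³.
x̄ = 879718.46/18125.77 = 48.53 in; ȳ = 1585978.03/18125.77 = 87.50 in.

x̄ = 48.53 in, ȳ = 87.50 in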